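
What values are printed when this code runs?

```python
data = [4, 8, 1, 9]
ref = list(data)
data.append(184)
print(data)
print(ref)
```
[4, 8, 1, 9, 184]
[4, 8, 1, 9]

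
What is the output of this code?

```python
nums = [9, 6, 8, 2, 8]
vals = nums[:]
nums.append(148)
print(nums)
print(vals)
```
[9, 6, 8, 2, 8, 148]
[9, 6, 8, 2, 8]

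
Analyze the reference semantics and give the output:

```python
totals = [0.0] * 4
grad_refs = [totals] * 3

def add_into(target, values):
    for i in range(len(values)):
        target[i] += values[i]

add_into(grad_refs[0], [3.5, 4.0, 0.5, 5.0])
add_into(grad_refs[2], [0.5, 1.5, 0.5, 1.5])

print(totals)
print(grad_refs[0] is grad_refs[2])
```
[4.0, 5.5, 1.0, 6.5]
True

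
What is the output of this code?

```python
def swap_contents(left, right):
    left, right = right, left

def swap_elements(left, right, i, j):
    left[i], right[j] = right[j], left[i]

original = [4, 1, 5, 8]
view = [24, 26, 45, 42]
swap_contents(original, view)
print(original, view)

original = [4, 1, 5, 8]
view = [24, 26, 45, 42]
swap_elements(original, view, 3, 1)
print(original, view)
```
[4, 1, 5, 8] [24, 26, 45, 42]
[4, 1, 5, 26] [24, 8, 45, 42]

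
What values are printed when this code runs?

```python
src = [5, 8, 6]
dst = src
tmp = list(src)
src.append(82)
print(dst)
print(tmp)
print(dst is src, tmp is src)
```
[5, 8, 6, 82]
[5, 8, 6]
True False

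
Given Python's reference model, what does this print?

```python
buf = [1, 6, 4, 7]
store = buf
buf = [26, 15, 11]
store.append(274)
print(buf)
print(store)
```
[26, 15, 11]
[1, 6, 4, 7, 274]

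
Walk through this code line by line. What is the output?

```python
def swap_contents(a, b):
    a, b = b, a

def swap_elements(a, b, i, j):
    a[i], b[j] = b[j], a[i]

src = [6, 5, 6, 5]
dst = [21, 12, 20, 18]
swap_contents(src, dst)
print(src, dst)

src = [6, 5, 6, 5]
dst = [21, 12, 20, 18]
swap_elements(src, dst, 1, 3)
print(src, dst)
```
[6, 5, 6, 5] [21, 12, 20, 18]
[6, 18, 6, 5] [21, 12, 20, 5]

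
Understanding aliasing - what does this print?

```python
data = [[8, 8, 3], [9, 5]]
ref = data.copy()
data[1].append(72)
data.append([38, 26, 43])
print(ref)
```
[[8, 8, 3], [9, 5, 72]]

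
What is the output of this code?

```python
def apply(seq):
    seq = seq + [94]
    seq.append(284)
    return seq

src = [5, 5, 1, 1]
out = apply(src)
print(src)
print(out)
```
[5, 5, 1, 1]
[5, 5, 1, 1, 94, 284]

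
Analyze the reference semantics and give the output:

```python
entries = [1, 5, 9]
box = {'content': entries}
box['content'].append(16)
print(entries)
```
[1, 5, 9, 16]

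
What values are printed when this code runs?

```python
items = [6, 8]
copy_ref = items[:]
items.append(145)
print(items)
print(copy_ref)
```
[6, 8, 145]
[6, 8]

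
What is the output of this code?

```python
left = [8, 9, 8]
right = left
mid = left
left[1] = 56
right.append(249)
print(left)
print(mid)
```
[8, 56, 8, 249]
[8, 56, 8, 249]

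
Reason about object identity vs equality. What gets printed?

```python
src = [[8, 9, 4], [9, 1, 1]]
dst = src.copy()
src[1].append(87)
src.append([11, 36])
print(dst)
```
[[8, 9, 4], [9, 1, 1, 87]]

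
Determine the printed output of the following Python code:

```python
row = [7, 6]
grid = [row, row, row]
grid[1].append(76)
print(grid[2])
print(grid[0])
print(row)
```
[7, 6, 76]
[7, 6, 76]
[7, 6, 76]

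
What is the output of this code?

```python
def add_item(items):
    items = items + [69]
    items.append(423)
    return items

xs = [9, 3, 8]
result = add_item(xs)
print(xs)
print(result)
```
[9, 3, 8]
[9, 3, 8, 69, 423]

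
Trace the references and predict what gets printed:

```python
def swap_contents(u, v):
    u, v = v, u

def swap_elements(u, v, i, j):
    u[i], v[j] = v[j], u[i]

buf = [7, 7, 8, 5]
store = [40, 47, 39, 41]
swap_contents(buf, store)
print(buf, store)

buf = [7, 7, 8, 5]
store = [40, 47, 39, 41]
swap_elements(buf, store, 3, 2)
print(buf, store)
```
[7, 7, 8, 5] [40, 47, 39, 41]
[7, 7, 8, 39] [40, 47, 5, 41]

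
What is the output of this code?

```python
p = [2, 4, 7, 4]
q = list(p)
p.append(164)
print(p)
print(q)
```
[2, 4, 7, 4, 164]
[2, 4, 7, 4]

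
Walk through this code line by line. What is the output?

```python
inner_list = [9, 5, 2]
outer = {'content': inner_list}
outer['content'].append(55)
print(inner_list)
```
[9, 5, 2, 55]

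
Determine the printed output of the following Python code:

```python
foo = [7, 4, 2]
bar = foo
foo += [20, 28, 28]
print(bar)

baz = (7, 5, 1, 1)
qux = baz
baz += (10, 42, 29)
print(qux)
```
[7, 4, 2, 20, 28, 28]
(7, 5, 1, 1)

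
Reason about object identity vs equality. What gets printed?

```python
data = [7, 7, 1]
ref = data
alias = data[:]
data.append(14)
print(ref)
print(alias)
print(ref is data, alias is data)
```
[7, 7, 1, 14]
[7, 7, 1]
True False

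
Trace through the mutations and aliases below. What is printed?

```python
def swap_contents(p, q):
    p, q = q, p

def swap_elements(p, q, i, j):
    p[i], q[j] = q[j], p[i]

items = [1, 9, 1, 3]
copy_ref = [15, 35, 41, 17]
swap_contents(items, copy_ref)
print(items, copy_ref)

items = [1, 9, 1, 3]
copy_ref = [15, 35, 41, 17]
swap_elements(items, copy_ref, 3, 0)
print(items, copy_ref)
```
[1, 9, 1, 3] [15, 35, 41, 17]
[1, 9, 1, 15] [3, 35, 41, 17]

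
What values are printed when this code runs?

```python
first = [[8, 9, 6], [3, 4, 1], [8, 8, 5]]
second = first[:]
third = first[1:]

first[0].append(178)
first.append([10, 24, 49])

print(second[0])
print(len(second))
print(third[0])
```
[8, 9, 6, 178]
3
[3, 4, 1]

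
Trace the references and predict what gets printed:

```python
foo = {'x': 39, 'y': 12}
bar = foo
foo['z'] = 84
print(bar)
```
{'x': 39, 'y': 12, 'z': 84}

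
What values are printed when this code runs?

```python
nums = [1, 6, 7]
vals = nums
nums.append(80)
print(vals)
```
[1, 6, 7, 80]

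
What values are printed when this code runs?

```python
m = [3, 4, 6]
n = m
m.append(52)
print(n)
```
[3, 4, 6, 52]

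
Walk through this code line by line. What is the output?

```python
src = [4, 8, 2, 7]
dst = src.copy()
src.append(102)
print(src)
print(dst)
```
[4, 8, 2, 7, 102]
[4, 8, 2, 7]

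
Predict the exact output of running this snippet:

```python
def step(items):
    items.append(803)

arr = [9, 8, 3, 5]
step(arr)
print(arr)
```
[9, 8, 3, 5, 803]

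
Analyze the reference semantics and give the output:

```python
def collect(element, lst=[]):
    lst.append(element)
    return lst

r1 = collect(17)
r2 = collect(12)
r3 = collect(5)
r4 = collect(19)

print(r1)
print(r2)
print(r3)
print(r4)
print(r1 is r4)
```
[17, 12, 5, 19]
[17, 12, 5, 19]
[17, 12, 5, 19]
[17, 12, 5, 19]
True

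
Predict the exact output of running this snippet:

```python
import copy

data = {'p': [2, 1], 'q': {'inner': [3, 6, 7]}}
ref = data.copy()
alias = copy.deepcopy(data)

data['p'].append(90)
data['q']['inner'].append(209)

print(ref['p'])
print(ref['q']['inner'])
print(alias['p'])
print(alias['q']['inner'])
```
[2, 1, 90]
[3, 6, 7, 209]
[2, 1]
[3, 6, 7]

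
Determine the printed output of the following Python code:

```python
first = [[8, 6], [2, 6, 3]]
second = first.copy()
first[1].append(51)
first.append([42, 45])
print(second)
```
[[8, 6], [2, 6, 3, 51]]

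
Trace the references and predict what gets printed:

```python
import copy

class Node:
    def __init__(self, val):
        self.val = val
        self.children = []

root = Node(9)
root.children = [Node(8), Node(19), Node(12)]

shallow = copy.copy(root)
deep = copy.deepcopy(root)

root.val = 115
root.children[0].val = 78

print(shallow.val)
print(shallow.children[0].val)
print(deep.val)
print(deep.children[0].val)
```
9
78
9
8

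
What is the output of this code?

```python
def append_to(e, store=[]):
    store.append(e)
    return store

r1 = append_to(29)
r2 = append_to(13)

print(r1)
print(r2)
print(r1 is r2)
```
[29, 13]
[29, 13]
True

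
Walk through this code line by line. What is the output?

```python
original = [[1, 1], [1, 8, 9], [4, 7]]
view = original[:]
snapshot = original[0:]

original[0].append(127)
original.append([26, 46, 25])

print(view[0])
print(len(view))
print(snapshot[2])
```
[1, 1, 127]
3
[4, 7]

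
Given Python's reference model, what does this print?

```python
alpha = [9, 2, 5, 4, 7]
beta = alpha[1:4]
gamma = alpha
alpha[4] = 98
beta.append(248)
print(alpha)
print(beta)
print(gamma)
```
[9, 2, 5, 4, 98]
[2, 5, 4, 248]
[9, 2, 5, 4, 98]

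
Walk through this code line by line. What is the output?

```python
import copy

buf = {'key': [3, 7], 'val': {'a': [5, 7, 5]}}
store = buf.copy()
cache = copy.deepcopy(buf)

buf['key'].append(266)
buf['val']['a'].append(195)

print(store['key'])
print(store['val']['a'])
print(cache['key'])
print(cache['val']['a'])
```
[3, 7, 266]
[5, 7, 5, 195]
[3, 7]
[5, 7, 5]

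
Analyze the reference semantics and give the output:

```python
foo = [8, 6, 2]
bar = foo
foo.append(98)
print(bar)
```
[8, 6, 2, 98]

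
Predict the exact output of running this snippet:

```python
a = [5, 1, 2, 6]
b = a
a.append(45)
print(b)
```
[5, 1, 2, 6, 45]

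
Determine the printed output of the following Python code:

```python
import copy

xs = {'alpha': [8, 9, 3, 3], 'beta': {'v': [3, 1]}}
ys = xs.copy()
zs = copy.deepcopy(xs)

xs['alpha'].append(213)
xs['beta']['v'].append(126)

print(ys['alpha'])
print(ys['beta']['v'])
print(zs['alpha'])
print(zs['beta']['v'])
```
[8, 9, 3, 3, 213]
[3, 1, 126]
[8, 9, 3, 3]
[3, 1]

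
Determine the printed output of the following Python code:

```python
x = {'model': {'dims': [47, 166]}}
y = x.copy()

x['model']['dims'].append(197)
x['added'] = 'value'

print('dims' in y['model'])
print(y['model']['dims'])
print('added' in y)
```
True
[47, 166, 197]
False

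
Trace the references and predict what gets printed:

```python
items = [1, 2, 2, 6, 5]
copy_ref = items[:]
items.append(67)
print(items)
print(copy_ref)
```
[1, 2, 2, 6, 5, 67]
[1, 2, 2, 6, 5]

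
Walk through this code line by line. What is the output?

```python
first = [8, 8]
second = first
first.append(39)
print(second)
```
[8, 8, 39]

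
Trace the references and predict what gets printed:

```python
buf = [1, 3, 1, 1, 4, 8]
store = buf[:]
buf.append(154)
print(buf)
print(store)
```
[1, 3, 1, 1, 4, 8, 154]
[1, 3, 1, 1, 4, 8]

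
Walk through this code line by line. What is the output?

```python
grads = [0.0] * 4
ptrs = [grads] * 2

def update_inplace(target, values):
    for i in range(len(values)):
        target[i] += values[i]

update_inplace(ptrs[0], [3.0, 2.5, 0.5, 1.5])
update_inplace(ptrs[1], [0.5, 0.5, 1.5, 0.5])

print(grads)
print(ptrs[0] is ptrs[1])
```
[3.5, 3.0, 2.0, 2.0]
True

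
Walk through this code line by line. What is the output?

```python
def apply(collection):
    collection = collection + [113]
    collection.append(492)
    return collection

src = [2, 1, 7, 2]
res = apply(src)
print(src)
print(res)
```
[2, 1, 7, 2]
[2, 1, 7, 2, 113, 492]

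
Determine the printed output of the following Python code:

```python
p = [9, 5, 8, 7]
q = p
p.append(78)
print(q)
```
[9, 5, 8, 7, 78]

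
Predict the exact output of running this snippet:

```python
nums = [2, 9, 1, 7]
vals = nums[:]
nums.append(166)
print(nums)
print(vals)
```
[2, 9, 1, 7, 166]
[2, 9, 1, 7]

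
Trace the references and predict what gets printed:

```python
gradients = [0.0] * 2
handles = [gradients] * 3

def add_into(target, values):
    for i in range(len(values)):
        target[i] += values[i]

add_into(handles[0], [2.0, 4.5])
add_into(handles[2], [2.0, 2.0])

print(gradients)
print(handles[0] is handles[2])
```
[4.0, 6.5]
True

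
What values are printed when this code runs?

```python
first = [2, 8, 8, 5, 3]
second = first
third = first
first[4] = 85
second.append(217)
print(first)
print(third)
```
[2, 8, 8, 5, 85, 217]
[2, 8, 8, 5, 85, 217]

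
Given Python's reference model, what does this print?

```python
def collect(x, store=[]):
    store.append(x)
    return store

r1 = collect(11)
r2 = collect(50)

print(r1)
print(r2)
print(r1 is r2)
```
[11, 50]
[11, 50]
True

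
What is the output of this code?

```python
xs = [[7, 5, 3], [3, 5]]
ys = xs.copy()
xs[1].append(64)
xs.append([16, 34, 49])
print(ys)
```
[[7, 5, 3], [3, 5, 64]]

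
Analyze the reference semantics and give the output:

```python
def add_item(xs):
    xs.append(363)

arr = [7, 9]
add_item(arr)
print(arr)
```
[7, 9, 363]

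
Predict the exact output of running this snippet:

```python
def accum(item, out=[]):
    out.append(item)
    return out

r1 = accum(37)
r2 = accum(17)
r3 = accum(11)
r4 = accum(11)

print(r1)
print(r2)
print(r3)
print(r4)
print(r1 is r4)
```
[37, 17, 11, 11]
[37, 17, 11, 11]
[37, 17, 11, 11]
[37, 17, 11, 11]
True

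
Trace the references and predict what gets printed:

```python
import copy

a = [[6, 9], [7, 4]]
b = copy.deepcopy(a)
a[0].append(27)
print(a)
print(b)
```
[[6, 9, 27], [7, 4]]
[[6, 9], [7, 4]]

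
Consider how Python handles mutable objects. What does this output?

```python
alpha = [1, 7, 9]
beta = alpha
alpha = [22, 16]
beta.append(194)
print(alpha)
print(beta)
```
[22, 16]
[1, 7, 9, 194]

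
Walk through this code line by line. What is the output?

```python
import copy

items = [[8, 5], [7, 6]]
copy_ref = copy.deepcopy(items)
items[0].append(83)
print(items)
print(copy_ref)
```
[[8, 5, 83], [7, 6]]
[[8, 5], [7, 6]]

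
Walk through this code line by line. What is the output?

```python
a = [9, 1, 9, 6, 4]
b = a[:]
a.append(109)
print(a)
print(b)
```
[9, 1, 9, 6, 4, 109]
[9, 1, 9, 6, 4]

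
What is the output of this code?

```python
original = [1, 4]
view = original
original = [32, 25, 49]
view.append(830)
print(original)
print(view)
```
[32, 25, 49]
[1, 4, 830]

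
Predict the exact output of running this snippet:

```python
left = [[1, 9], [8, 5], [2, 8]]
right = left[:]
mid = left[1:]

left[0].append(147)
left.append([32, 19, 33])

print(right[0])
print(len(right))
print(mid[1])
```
[1, 9, 147]
3
[2, 8]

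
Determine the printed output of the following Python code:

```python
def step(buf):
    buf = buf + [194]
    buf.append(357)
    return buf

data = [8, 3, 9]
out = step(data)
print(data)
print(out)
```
[8, 3, 9]
[8, 3, 9, 194, 357]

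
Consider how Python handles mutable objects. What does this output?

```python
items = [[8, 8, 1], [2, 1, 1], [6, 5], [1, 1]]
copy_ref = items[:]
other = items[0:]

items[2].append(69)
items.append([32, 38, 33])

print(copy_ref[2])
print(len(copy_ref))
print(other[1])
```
[6, 5, 69]
4
[2, 1, 1]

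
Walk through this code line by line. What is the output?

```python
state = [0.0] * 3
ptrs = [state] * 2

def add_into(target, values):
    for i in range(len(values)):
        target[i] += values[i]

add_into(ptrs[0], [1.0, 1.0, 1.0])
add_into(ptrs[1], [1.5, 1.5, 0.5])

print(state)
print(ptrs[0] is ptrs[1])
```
[2.5, 2.5, 1.5]
True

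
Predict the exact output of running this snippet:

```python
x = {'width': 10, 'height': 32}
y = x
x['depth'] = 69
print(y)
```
{'width': 10, 'height': 32, 'depth': 69}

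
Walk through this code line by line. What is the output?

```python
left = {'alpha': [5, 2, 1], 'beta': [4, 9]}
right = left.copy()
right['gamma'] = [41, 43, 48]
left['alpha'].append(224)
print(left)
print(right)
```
{'alpha': [5, 2, 1, 224], 'beta': [4, 9]}
{'alpha': [5, 2, 1, 224], 'beta': [4, 9], 'gamma': [41, 43, 48]}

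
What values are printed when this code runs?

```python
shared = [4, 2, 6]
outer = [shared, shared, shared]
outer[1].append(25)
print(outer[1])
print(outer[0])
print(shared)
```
[4, 2, 6, 25]
[4, 2, 6, 25]
[4, 2, 6, 25]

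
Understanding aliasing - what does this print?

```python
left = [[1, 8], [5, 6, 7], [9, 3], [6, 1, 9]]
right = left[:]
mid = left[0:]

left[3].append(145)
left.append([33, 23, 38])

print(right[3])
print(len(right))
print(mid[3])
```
[6, 1, 9, 145]
4
[6, 1, 9, 145]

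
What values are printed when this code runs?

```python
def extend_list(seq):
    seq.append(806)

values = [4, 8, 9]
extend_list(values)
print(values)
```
[4, 8, 9, 806]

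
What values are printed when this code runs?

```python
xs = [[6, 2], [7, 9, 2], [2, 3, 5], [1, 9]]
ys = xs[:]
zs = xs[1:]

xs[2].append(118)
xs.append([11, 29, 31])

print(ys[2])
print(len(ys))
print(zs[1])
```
[2, 3, 5, 118]
4
[2, 3, 5, 118]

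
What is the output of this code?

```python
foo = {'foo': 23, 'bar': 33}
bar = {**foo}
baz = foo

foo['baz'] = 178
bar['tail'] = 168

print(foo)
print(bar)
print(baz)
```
{'foo': 23, 'bar': 33, 'baz': 178}
{'foo': 23, 'bar': 33, 'tail': 168}
{'foo': 23, 'bar': 33, 'baz': 178}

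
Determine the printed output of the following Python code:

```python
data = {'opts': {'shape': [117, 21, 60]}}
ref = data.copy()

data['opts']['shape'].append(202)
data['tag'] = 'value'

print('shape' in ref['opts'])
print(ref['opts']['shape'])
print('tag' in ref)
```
True
[117, 21, 60, 202]
False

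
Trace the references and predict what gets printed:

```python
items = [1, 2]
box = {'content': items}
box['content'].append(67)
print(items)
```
[1, 2, 67]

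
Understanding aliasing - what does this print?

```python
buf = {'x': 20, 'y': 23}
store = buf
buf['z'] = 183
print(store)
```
{'x': 20, 'y': 23, 'z': 183}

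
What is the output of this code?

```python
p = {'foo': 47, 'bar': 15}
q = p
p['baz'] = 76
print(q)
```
{'foo': 47, 'bar': 15, 'baz': 76}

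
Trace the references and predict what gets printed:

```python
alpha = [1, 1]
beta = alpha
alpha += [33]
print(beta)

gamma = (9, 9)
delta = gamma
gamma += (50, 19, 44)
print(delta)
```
[1, 1, 33]
(9, 9)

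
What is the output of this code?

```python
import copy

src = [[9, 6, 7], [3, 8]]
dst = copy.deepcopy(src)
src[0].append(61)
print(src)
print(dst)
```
[[9, 6, 7, 61], [3, 8]]
[[9, 6, 7], [3, 8]]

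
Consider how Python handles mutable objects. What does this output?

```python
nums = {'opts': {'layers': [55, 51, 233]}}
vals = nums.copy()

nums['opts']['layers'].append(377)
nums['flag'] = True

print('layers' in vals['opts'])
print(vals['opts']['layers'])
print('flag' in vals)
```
True
[55, 51, 233, 377]
False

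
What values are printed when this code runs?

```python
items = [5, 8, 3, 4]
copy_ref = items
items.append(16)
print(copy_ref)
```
[5, 8, 3, 4, 16]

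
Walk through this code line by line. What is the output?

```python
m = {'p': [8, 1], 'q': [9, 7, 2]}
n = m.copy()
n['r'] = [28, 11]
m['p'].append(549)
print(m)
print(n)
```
{'p': [8, 1, 549], 'q': [9, 7, 2]}
{'p': [8, 1, 549], 'q': [9, 7, 2], 'r': [28, 11]}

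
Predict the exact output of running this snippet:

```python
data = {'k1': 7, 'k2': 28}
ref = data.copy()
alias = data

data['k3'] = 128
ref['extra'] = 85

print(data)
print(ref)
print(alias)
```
{'k1': 7, 'k2': 28, 'k3': 128}
{'k1': 7, 'k2': 28, 'extra': 85}
{'k1': 7, 'k2': 28, 'k3': 128}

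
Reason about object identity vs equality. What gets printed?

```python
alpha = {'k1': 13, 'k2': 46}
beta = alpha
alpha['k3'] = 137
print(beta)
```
{'k1': 13, 'k2': 46, 'k3': 137}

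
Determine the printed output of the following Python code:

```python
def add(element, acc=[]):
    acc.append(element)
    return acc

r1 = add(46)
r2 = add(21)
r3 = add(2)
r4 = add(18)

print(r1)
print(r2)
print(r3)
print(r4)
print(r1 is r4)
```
[46, 21, 2, 18]
[46, 21, 2, 18]
[46, 21, 2, 18]
[46, 21, 2, 18]
True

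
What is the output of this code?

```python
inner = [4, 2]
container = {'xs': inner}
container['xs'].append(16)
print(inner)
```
[4, 2, 16]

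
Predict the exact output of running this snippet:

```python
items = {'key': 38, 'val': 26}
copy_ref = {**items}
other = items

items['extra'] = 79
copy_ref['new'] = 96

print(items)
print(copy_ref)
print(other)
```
{'key': 38, 'val': 26, 'extra': 79}
{'key': 38, 'val': 26, 'new': 96}
{'key': 38, 'val': 26, 'extra': 79}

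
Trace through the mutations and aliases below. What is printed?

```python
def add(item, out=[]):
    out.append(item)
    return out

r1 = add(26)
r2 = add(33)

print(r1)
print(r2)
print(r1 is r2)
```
[26, 33]
[26, 33]
True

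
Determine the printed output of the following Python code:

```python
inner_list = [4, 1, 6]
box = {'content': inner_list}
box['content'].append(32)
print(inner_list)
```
[4, 1, 6, 32]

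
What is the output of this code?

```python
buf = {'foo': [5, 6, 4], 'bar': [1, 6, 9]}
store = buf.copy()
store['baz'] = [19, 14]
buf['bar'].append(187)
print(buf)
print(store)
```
{'foo': [5, 6, 4], 'bar': [1, 6, 9, 187]}
{'foo': [5, 6, 4], 'bar': [1, 6, 9, 187], 'baz': [19, 14]}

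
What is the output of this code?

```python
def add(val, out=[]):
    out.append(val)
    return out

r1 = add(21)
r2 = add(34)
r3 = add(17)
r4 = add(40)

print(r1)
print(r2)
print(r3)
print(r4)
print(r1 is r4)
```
[21, 34, 17, 40]
[21, 34, 17, 40]
[21, 34, 17, 40]
[21, 34, 17, 40]
True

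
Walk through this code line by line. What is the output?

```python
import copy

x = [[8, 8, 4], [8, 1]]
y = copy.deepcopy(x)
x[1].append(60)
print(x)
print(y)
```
[[8, 8, 4], [8, 1, 60]]
[[8, 8, 4], [8, 1]]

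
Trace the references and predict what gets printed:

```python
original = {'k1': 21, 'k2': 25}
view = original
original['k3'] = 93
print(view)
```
{'k1': 21, 'k2': 25, 'k3': 93}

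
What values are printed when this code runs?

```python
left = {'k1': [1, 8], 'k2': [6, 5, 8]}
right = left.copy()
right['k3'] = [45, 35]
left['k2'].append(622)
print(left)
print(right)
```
{'k1': [1, 8], 'k2': [6, 5, 8, 622]}
{'k1': [1, 8], 'k2': [6, 5, 8, 622], 'k3': [45, 35]}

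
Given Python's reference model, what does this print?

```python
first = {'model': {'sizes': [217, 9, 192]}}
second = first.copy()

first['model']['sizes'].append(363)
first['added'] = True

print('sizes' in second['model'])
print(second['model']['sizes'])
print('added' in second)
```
True
[217, 9, 192, 363]
False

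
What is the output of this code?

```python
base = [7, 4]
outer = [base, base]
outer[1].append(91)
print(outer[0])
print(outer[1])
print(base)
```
[7, 4, 91]
[7, 4, 91]
[7, 4, 91]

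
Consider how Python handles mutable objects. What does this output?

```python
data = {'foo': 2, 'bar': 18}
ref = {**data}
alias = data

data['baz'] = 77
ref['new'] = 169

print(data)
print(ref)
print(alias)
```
{'foo': 2, 'bar': 18, 'baz': 77}
{'foo': 2, 'bar': 18, 'new': 169}
{'foo': 2, 'bar': 18, 'baz': 77}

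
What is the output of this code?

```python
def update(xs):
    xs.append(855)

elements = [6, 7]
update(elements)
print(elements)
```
[6, 7, 855]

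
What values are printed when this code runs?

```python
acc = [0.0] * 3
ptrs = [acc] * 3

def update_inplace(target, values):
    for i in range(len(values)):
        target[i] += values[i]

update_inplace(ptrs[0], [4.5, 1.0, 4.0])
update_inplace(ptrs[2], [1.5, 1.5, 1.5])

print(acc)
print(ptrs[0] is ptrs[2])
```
[6.0, 2.5, 5.5]
True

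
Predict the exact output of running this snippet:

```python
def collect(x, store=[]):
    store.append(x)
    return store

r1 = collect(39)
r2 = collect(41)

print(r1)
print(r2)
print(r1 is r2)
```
[39, 41]
[39, 41]
True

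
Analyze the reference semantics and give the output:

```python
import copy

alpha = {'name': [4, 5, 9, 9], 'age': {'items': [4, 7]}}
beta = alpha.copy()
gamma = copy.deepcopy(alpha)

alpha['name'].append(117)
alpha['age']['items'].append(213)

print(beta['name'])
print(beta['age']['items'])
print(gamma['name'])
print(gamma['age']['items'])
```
[4, 5, 9, 9, 117]
[4, 7, 213]
[4, 5, 9, 9]
[4, 7]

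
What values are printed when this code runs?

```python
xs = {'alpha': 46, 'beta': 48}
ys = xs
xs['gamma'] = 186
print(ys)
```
{'alpha': 46, 'beta': 48, 'gamma': 186}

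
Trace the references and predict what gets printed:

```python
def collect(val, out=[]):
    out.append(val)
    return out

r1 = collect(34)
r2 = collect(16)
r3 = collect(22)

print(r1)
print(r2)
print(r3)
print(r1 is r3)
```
[34, 16, 22]
[34, 16, 22]
[34, 16, 22]
True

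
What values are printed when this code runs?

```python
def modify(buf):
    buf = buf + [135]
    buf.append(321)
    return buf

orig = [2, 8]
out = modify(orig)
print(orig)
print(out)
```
[2, 8]
[2, 8, 135, 321]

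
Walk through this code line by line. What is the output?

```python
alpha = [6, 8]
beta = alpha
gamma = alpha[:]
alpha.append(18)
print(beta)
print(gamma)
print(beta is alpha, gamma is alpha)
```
[6, 8, 18]
[6, 8]
True False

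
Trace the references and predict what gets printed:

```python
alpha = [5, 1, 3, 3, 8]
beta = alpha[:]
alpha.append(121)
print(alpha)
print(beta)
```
[5, 1, 3, 3, 8, 121]
[5, 1, 3, 3, 8]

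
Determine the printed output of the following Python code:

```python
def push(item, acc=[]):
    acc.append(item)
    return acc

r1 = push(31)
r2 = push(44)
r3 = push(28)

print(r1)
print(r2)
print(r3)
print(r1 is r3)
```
[31, 44, 28]
[31, 44, 28]
[31, 44, 28]
True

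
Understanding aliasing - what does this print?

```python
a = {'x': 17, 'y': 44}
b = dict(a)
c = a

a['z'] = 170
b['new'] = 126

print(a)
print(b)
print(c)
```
{'x': 17, 'y': 44, 'z': 170}
{'x': 17, 'y': 44, 'new': 126}
{'x': 17, 'y': 44, 'z': 170}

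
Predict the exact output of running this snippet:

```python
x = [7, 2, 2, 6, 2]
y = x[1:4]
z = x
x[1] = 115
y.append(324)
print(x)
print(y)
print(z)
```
[7, 115, 2, 6, 2]
[2, 2, 6, 324]
[7, 115, 2, 6, 2]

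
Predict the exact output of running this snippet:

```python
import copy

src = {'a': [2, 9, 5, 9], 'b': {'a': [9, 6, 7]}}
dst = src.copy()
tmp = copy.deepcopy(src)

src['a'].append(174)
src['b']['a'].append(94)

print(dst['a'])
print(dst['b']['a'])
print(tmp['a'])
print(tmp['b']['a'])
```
[2, 9, 5, 9, 174]
[9, 6, 7, 94]
[2, 9, 5, 9]
[9, 6, 7]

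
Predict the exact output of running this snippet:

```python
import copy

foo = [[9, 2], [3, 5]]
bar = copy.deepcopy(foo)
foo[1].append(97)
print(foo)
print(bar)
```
[[9, 2], [3, 5, 97]]
[[9, 2], [3, 5]]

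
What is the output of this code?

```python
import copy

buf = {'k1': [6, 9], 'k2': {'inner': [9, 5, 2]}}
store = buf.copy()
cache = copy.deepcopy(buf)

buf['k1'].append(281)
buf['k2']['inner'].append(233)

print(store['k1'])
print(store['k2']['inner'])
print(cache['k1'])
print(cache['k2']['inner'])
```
[6, 9, 281]
[9, 5, 2, 233]
[6, 9]
[9, 5, 2]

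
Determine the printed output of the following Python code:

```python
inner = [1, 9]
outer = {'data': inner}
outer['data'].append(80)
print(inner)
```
[1, 9, 80]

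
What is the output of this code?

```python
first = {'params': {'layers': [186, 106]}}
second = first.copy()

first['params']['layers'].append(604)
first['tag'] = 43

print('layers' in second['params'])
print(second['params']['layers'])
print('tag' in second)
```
True
[186, 106, 604]
False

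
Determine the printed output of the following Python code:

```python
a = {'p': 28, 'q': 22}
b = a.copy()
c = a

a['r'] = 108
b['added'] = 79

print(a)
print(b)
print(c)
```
{'p': 28, 'q': 22, 'r': 108}
{'p': 28, 'q': 22, 'added': 79}
{'p': 28, 'q': 22, 'r': 108}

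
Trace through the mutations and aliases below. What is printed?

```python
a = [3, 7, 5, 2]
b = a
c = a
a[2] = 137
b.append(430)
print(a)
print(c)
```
[3, 7, 137, 2, 430]
[3, 7, 137, 2, 430]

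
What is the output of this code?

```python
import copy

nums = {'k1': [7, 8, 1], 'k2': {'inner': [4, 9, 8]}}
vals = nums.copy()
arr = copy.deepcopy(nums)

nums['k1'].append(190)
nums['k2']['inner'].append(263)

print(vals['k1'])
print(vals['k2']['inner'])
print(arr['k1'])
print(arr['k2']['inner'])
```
[7, 8, 1, 190]
[4, 9, 8, 263]
[7, 8, 1]
[4, 9, 8]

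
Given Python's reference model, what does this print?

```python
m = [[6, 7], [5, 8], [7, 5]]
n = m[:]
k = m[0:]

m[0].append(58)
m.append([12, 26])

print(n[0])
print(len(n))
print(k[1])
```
[6, 7, 58]
3
[5, 8]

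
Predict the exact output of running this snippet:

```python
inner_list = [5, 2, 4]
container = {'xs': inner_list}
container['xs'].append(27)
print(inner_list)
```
[5, 2, 4, 27]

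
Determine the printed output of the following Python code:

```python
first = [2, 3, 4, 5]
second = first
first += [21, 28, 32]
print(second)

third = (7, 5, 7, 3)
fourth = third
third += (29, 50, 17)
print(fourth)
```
[2, 3, 4, 5, 21, 28, 32]
(7, 5, 7, 3)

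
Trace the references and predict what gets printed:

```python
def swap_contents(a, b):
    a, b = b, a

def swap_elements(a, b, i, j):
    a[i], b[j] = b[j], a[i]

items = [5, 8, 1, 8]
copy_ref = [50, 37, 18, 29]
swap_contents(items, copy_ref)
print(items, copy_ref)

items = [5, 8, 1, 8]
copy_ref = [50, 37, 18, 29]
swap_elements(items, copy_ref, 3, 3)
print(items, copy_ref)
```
[5, 8, 1, 8] [50, 37, 18, 29]
[5, 8, 1, 29] [50, 37, 18, 8]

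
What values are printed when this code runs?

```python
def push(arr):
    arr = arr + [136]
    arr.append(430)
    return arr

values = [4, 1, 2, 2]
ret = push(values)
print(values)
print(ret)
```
[4, 1, 2, 2]
[4, 1, 2, 2, 136, 430]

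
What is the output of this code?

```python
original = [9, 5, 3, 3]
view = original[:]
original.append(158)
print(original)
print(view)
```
[9, 5, 3, 3, 158]
[9, 5, 3, 3]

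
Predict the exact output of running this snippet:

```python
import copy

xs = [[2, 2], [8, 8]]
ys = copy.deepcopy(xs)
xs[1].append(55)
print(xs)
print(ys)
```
[[2, 2], [8, 8, 55]]
[[2, 2], [8, 8]]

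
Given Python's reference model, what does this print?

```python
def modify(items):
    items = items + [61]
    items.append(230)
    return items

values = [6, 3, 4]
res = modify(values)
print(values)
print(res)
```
[6, 3, 4]
[6, 3, 4, 61, 230]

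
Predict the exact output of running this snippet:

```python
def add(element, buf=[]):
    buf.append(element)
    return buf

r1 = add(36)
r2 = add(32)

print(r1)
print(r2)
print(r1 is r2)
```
[36, 32]
[36, 32]
True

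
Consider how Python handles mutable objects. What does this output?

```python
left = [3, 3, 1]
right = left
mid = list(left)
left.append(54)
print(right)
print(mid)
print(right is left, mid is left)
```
[3, 3, 1, 54]
[3, 3, 1]
True False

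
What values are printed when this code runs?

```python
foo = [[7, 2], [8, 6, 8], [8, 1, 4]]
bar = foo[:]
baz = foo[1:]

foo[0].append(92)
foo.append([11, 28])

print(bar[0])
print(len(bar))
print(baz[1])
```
[7, 2, 92]
3
[8, 1, 4]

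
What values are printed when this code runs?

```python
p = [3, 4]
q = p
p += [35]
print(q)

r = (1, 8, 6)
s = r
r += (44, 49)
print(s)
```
[3, 4, 35]
(1, 8, 6)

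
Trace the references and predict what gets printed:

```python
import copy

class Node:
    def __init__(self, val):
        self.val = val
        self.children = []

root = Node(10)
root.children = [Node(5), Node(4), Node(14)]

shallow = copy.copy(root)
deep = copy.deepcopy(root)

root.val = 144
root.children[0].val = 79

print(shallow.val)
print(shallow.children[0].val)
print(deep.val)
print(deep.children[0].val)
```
10
79
10
5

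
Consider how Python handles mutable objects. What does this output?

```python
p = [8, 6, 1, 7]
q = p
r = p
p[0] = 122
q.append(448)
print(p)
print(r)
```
[122, 6, 1, 7, 448]
[122, 6, 1, 7, 448]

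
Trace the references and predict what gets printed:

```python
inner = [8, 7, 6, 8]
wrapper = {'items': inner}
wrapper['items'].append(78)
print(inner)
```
[8, 7, 6, 8, 78]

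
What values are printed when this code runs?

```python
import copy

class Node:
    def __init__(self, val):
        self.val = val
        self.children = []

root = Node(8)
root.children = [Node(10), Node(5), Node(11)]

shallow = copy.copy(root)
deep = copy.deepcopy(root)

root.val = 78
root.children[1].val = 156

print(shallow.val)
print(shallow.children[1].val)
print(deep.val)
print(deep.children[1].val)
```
8
156
8
5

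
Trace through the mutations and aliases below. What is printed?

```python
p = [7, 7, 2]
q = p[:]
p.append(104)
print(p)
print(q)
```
[7, 7, 2, 104]
[7, 7, 2]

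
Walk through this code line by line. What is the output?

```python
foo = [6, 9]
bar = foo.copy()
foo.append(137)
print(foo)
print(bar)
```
[6, 9, 137]
[6, 9]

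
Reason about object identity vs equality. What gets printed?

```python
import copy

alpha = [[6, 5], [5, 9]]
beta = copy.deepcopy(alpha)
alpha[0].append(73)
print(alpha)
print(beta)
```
[[6, 5, 73], [5, 9]]
[[6, 5], [5, 9]]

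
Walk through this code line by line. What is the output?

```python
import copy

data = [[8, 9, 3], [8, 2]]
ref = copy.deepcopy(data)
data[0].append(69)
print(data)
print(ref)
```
[[8, 9, 3, 69], [8, 2]]
[[8, 9, 3], [8, 2]]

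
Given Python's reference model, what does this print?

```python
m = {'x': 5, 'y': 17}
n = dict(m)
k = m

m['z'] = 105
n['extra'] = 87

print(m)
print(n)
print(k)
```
{'x': 5, 'y': 17, 'z': 105}
{'x': 5, 'y': 17, 'extra': 87}
{'x': 5, 'y': 17, 'z': 105}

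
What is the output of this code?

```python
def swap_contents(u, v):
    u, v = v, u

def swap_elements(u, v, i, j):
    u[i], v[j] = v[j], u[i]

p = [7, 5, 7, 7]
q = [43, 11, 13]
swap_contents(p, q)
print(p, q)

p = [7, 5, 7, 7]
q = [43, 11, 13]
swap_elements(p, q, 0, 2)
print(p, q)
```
[7, 5, 7, 7] [43, 11, 13]
[13, 5, 7, 7] [43, 11, 7]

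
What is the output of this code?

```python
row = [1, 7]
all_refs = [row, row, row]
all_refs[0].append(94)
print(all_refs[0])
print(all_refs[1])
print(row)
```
[1, 7, 94]
[1, 7, 94]
[1, 7, 94]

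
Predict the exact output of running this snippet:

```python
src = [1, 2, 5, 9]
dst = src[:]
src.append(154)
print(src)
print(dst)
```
[1, 2, 5, 9, 154]
[1, 2, 5, 9]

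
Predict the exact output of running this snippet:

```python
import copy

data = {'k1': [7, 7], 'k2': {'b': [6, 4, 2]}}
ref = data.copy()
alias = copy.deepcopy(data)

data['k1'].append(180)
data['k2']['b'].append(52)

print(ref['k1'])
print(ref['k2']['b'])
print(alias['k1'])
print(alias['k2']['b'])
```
[7, 7, 180]
[6, 4, 2, 52]
[7, 7]
[6, 4, 2]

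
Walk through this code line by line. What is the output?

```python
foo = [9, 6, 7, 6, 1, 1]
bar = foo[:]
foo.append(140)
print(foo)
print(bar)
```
[9, 6, 7, 6, 1, 1, 140]
[9, 6, 7, 6, 1, 1]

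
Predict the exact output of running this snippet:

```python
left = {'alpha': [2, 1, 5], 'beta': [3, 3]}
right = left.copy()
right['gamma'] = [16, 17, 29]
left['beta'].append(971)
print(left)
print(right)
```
{'alpha': [2, 1, 5], 'beta': [3, 3, 971]}
{'alpha': [2, 1, 5], 'beta': [3, 3, 971], 'gamma': [16, 17, 29]}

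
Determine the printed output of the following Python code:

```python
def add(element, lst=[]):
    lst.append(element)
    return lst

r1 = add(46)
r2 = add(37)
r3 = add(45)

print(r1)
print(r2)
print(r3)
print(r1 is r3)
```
[46, 37, 45]
[46, 37, 45]
[46, 37, 45]
True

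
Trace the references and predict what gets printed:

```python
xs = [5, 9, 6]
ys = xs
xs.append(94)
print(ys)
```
[5, 9, 6, 94]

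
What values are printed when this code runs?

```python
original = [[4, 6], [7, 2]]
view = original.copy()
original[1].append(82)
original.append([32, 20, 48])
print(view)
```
[[4, 6], [7, 2, 82]]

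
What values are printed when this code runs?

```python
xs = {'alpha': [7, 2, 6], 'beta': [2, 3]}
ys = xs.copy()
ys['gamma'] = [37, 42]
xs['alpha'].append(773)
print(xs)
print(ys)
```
{'alpha': [7, 2, 6, 773], 'beta': [2, 3]}
{'alpha': [7, 2, 6, 773], 'beta': [2, 3], 'gamma': [37, 42]}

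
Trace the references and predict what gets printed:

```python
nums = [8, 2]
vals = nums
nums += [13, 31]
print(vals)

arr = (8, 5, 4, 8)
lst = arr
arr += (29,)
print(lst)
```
[8, 2, 13, 31]
(8, 5, 4, 8)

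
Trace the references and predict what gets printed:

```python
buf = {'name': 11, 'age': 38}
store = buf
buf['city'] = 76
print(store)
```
{'name': 11, 'age': 38, 'city': 76}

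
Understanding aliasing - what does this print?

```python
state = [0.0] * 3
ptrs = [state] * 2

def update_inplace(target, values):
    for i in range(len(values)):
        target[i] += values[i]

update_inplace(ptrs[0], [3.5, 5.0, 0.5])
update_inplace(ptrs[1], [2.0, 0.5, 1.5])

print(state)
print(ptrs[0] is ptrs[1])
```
[5.5, 5.5, 2.0]
True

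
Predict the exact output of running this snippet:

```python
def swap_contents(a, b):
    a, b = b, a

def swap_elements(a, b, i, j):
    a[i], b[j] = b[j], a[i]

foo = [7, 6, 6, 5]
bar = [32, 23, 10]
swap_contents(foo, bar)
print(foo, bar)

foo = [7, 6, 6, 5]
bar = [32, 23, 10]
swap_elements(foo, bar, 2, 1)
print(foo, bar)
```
[7, 6, 6, 5] [32, 23, 10]
[7, 6, 23, 5] [32, 6, 10]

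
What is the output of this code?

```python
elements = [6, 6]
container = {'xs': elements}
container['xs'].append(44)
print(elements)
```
[6, 6, 44]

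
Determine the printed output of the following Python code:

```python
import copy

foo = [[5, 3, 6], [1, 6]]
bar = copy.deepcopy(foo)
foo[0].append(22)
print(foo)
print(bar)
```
[[5, 3, 6, 22], [1, 6]]
[[5, 3, 6], [1, 6]]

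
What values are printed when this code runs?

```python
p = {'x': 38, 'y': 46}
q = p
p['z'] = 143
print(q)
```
{'x': 38, 'y': 46, 'z': 143}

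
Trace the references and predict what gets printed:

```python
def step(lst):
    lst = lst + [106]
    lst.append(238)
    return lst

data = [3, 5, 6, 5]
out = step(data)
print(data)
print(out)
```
[3, 5, 6, 5]
[3, 5, 6, 5, 106, 238]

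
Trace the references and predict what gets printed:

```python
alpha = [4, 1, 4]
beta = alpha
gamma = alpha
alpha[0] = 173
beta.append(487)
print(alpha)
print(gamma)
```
[173, 1, 4, 487]
[173, 1, 4, 487]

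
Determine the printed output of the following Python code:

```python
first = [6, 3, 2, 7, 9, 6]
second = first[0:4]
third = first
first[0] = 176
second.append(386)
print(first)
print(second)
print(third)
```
[176, 3, 2, 7, 9, 6]
[6, 3, 2, 7, 386]
[176, 3, 2, 7, 9, 6]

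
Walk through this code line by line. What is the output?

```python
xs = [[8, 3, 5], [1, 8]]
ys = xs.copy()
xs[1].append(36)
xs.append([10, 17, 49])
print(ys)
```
[[8, 3, 5], [1, 8, 36]]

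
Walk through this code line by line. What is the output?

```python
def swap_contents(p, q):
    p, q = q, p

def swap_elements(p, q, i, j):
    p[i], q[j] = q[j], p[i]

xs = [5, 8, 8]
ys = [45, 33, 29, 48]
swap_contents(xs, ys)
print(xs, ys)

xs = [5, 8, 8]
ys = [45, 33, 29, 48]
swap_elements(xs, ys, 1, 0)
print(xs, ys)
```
[5, 8, 8] [45, 33, 29, 48]
[5, 45, 8] [8, 33, 29, 48]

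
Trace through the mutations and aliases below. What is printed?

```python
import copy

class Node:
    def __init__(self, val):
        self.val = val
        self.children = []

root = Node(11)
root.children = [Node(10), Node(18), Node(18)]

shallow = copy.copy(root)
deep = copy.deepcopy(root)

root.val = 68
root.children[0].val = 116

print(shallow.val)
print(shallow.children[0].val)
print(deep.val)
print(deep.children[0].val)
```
11
116
11
10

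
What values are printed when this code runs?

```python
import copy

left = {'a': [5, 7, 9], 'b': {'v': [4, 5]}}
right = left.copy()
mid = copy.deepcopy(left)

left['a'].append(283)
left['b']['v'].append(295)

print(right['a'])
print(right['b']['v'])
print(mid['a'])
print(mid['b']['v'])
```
[5, 7, 9, 283]
[4, 5, 295]
[5, 7, 9]
[4, 5]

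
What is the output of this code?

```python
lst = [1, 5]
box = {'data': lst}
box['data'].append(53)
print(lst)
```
[1, 5, 53]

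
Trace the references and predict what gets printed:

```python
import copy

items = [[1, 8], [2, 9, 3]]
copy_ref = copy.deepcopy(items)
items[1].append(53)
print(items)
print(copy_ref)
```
[[1, 8], [2, 9, 3, 53]]
[[1, 8], [2, 9, 3]]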